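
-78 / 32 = -39 / 16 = -2.44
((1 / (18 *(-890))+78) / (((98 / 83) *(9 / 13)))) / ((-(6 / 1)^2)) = -1348274161 / 508667040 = -2.65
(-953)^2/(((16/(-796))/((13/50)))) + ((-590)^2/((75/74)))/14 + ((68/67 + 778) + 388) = -3298566195781/281400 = -11721983.64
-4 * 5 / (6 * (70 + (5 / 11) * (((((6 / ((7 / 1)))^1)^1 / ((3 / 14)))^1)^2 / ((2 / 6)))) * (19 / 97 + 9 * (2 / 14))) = -7469 / 304818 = -0.02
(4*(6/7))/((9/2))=16/21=0.76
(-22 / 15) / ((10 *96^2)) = -11 / 691200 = -0.00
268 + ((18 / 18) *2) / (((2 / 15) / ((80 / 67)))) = 19156 / 67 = 285.91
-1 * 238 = -238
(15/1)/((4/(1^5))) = 15/4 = 3.75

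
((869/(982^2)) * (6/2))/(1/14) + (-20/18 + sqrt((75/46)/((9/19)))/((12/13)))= 0.94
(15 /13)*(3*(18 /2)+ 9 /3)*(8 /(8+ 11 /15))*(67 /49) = 3618000 /83447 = 43.36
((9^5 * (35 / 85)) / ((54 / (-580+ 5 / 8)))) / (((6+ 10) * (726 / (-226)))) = 2672721765 / 526592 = 5075.51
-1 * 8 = -8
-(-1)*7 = 7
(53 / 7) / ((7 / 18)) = 954 / 49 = 19.47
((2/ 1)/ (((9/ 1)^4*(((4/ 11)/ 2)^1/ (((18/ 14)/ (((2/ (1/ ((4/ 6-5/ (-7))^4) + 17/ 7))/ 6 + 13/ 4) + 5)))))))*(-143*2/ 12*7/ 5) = -10527415756/ 1225570309245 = -0.01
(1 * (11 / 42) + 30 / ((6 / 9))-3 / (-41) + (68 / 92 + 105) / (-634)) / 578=33358385 / 426873468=0.08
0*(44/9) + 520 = 520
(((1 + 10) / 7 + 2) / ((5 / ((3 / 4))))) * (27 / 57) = 135 / 532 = 0.25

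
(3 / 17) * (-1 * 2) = -6 / 17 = -0.35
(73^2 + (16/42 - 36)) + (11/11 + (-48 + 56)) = 111350/21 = 5302.38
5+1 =6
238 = 238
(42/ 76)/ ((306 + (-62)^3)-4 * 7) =-7/ 3015300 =-0.00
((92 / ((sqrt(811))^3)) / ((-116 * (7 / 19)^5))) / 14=-56950277 * sqrt(811) / 4488052639882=-0.00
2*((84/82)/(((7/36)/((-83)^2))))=2976048/41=72586.54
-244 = -244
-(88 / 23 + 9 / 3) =-157 / 23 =-6.83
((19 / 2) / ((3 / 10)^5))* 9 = 950000 / 27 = 35185.19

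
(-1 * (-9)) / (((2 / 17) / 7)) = 1071 / 2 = 535.50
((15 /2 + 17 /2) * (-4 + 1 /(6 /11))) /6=-52 /9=-5.78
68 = 68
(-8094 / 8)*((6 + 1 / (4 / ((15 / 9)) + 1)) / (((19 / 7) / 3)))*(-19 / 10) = 9093609 / 680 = 13372.95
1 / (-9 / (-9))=1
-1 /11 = -0.09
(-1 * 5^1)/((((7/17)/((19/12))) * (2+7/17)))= -27455/3444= -7.97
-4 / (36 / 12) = -4 / 3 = -1.33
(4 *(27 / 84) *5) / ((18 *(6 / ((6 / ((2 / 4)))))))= 5 / 7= 0.71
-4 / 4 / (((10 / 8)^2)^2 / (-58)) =14848 / 625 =23.76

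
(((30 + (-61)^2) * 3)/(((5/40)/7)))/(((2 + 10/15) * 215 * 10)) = 236313/2150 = 109.91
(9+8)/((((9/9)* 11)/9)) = 153/11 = 13.91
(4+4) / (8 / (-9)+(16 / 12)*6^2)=9 / 53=0.17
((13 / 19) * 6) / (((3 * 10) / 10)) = 26 / 19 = 1.37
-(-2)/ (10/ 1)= 1/ 5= 0.20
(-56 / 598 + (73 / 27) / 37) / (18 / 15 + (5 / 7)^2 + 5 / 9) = -1505525 / 165812244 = -0.01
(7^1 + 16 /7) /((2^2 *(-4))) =-65 /112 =-0.58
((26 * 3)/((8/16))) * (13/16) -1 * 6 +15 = 543/4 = 135.75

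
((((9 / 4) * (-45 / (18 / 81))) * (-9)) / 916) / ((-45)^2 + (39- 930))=405 / 102592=0.00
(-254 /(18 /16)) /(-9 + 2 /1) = 2032 /63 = 32.25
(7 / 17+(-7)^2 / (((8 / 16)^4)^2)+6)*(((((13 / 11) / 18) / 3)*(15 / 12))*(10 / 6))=23113675 / 40392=572.23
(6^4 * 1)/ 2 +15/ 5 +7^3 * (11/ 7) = 1190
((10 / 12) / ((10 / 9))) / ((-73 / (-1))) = 3 / 292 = 0.01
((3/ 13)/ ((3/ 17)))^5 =3.82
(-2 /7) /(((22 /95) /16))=-1520 /77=-19.74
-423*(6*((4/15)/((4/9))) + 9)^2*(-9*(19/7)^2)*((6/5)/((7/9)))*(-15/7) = -14721566.44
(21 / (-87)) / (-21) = 1 / 87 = 0.01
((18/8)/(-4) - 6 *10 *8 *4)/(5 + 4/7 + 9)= -71701/544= -131.80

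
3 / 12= 1 / 4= 0.25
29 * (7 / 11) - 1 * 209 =-2096 / 11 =-190.55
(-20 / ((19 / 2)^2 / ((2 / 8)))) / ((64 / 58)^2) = -0.05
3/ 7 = 0.43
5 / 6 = 0.83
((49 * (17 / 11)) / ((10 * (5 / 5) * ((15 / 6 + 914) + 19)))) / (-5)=-833 / 514525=-0.00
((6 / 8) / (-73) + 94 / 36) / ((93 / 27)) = 0.76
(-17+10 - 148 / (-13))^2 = 3249 / 169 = 19.22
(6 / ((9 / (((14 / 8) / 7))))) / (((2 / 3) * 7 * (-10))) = -0.00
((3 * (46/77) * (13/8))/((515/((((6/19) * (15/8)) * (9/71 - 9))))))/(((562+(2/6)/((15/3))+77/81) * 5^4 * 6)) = -85293/6061090455200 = -0.00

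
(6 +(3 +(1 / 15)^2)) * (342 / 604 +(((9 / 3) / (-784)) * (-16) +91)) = 1373529739 / 1664775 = 825.05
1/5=0.20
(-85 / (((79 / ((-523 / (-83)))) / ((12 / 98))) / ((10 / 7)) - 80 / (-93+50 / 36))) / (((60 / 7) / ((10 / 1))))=-1.37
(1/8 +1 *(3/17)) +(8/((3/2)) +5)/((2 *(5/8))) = 17479/2040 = 8.57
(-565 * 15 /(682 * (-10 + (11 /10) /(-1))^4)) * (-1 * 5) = 70625000 /17255400327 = 0.00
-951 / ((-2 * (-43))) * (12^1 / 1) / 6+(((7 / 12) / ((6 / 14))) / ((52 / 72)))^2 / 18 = -11468525 / 523224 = -21.92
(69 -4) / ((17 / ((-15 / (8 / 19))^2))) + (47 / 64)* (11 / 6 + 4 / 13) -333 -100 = 375198071 / 84864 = 4421.17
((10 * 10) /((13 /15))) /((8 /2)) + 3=414 /13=31.85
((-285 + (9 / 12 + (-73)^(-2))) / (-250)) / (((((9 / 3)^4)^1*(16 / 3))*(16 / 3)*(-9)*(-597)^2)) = -6059069 / 39383958640896000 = -0.00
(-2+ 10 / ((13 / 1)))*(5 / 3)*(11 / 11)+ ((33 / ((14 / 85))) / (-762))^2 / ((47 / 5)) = -47375237485 / 23178534288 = -2.04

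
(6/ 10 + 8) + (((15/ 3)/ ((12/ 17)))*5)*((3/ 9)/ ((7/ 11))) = 34211/ 1260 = 27.15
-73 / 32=-2.28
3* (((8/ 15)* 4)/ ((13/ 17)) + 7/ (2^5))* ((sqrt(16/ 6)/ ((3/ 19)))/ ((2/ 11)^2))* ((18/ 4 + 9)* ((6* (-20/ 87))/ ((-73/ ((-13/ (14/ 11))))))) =-1424251191* sqrt(6)/ 474208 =-7356.87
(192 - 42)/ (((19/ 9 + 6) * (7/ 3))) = 4050/ 511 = 7.93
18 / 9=2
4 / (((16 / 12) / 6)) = 18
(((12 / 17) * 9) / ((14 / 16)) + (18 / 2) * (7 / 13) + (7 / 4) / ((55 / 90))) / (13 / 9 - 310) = -4585491 / 94512418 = -0.05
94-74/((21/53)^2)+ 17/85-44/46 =-19175747/50715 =-378.11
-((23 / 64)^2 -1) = 0.87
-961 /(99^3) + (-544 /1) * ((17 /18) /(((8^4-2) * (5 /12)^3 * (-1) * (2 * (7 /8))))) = 0.99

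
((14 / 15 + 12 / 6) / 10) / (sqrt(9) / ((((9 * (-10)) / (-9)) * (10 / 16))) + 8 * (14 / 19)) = 209 / 4542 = 0.05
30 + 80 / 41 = 1310 / 41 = 31.95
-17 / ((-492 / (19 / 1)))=323 / 492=0.66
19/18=1.06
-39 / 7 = -5.57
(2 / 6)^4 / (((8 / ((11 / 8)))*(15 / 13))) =143 / 77760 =0.00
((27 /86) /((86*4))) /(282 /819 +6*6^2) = 7371 /1747290208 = 0.00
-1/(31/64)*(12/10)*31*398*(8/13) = -1222656/65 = -18810.09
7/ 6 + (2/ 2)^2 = 13/ 6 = 2.17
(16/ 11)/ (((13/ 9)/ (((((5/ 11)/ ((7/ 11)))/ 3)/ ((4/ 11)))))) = 60/ 91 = 0.66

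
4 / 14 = 0.29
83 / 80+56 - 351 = -23517 / 80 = -293.96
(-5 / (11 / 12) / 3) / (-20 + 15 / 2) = 8 / 55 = 0.15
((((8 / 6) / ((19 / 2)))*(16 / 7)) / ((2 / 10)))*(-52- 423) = -16000 / 21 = -761.90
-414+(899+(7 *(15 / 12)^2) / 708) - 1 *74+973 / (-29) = 124001363 / 328512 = 377.46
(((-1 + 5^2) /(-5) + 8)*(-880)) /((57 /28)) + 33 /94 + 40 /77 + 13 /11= -569855089 /412566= -1381.25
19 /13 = 1.46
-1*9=-9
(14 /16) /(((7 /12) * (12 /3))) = 3 /8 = 0.38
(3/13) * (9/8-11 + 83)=135/8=16.88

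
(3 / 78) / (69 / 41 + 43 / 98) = 2009 / 110825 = 0.02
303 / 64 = 4.73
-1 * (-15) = 15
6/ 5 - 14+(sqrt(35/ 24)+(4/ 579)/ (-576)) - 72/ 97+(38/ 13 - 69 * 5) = -186943922609/ 525685680+sqrt(210)/ 12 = -354.41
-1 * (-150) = 150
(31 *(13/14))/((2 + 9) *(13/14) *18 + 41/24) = 4836/31175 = 0.16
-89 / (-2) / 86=0.52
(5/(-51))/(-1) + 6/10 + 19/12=2327/1020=2.28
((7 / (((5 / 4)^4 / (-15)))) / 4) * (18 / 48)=-504 / 125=-4.03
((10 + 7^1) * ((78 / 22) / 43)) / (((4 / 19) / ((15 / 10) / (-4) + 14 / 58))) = -390507 / 438944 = -0.89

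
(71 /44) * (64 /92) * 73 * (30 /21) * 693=1865880 /23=81125.22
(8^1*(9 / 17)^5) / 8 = 59049 / 1419857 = 0.04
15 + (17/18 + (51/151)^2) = 6590705/410418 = 16.06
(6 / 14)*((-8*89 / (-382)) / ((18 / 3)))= 178 / 1337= 0.13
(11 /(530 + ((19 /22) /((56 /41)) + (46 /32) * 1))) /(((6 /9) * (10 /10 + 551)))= 847 /15076730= 0.00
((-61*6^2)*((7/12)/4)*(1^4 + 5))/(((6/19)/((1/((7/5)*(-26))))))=17385/104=167.16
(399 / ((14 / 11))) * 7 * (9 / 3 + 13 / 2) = 83391 / 4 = 20847.75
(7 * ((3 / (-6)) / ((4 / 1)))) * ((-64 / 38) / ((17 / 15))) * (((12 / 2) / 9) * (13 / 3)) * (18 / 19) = 21840 / 6137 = 3.56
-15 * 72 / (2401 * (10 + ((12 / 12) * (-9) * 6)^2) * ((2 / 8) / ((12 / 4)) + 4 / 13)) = -84240 / 214272443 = -0.00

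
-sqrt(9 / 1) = -3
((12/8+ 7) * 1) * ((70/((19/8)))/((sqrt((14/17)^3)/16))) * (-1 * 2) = -92480 * sqrt(238)/133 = -10727.16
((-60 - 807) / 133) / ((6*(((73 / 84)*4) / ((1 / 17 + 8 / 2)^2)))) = -14283 / 2774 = -5.15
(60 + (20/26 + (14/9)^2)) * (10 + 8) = 1137.40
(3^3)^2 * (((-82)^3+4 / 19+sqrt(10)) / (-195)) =2545665084 / 1235 - 243 * sqrt(10) / 65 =2061255.45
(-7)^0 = 1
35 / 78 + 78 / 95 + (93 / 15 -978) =-970.53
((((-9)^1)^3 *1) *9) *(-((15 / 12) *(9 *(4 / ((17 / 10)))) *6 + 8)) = 18606996 / 17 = 1094529.18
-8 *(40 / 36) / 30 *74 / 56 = -74 / 189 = -0.39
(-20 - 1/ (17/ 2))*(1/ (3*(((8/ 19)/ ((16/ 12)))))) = -361/ 17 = -21.24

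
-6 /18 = -1 /3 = -0.33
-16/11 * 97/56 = -194/77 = -2.52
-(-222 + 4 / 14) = 221.71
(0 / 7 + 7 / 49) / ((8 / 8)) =1 / 7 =0.14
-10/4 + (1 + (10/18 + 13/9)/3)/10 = -7/3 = -2.33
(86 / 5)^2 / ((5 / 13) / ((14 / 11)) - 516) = -1346072 / 2346425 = -0.57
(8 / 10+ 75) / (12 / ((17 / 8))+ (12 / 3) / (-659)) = 13.44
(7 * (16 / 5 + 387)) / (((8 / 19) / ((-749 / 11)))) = -441710.83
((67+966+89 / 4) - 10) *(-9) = -37629 / 4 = -9407.25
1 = 1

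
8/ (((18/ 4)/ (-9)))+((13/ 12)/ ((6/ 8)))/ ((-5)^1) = -733/ 45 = -16.29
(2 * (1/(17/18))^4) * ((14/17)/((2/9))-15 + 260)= 887677056/1419857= 625.19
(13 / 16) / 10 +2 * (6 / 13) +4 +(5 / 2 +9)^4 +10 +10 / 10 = 36412619 / 2080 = 17506.07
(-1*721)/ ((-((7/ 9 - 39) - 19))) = -63/ 5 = -12.60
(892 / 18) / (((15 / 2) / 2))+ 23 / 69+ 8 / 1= 2909 / 135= 21.55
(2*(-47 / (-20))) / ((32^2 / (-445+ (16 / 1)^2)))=-8883 / 10240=-0.87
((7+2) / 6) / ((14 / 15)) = 45 / 28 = 1.61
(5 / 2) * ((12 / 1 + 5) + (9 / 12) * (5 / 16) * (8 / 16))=10955 / 256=42.79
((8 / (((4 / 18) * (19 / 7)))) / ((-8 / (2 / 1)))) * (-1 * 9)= 567 / 19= 29.84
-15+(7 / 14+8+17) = 21 / 2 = 10.50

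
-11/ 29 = -0.38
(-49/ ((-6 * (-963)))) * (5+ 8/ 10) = -0.05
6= 6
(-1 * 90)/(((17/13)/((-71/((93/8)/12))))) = 2658240/527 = 5044.10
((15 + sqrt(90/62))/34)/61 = 3* sqrt(155)/64294 + 15/2074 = 0.01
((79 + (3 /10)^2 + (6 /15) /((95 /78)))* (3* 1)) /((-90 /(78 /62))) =-392327 /117800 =-3.33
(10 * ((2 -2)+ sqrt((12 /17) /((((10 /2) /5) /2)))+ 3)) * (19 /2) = 190 * sqrt(102) /17+ 285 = 397.88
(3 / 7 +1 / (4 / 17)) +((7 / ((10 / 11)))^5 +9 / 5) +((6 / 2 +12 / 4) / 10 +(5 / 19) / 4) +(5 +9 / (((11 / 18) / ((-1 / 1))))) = 3959647341691 / 146300000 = 27065.26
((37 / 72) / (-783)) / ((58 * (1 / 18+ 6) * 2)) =-37 / 39601008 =-0.00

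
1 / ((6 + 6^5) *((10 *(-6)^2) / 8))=1 / 350190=0.00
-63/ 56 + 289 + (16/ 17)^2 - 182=246831/ 2312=106.76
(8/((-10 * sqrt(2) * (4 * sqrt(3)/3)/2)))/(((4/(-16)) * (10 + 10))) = sqrt(6)/25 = 0.10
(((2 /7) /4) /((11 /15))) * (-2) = -15 /77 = -0.19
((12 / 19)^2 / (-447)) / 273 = -16 / 4894799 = -0.00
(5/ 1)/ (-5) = -1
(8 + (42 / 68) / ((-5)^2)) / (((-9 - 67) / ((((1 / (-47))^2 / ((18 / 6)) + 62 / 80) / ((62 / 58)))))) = -2139221047 / 27939432000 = -0.08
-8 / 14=-4 / 7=-0.57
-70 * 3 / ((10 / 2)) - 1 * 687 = -729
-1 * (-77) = 77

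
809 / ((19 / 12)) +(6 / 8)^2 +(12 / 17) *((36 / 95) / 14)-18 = 89269521 / 180880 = 493.53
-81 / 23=-3.52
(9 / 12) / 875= 3 / 3500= 0.00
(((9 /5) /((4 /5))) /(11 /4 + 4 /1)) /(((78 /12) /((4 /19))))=0.01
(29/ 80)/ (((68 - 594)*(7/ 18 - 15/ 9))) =261/ 483920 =0.00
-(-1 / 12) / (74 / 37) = 1 / 24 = 0.04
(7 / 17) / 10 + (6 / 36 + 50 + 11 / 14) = 50.99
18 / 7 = 2.57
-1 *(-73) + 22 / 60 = 2201 / 30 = 73.37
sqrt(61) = 7.81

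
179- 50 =129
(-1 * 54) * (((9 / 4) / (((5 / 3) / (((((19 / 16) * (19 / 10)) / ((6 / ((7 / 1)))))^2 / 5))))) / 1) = -517244049 / 5120000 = -101.02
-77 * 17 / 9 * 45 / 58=-6545 / 58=-112.84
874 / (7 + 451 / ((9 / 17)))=3933 / 3865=1.02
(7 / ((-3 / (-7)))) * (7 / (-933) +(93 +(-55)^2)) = 142545263 / 2799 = 50927.21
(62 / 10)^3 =29791 / 125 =238.33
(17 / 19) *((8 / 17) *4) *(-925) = -29600 / 19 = -1557.89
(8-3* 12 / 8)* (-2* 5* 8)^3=-1792000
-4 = -4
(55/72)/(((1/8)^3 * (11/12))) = 1280/3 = 426.67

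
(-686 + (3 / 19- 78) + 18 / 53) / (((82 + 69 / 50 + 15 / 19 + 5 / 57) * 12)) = -19221175 / 25454098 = -0.76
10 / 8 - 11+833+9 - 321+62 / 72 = 512.11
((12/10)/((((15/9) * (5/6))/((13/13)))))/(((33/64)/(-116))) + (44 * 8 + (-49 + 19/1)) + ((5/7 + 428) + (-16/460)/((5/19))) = 123130611/221375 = 556.21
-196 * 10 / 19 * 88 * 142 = -1289061.05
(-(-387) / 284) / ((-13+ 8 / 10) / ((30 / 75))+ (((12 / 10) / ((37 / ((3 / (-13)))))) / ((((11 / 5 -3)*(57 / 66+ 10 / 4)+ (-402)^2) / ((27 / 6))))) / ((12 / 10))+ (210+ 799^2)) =827243969292 / 387665039739484957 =0.00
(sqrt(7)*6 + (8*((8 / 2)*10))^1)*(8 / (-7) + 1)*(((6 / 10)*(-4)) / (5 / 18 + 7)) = 15.82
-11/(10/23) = -253/10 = -25.30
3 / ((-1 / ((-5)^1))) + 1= 16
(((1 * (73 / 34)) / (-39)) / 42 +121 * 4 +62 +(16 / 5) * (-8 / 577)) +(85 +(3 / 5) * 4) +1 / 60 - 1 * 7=25159979041 / 40167855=626.37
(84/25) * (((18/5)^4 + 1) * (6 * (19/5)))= 1011235176/78125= 12943.81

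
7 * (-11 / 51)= -77 / 51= -1.51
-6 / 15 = -2 / 5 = -0.40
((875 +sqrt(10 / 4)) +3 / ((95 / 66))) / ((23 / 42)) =21 * sqrt(10) / 23 +3499566 / 2185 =1604.52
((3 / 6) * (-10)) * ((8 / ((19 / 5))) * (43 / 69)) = -8600 / 1311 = -6.56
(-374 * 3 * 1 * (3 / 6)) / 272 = -33 / 16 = -2.06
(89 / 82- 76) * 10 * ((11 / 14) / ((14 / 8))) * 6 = -2018.11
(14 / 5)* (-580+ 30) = -1540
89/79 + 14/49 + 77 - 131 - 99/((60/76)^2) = -2922988/13825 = -211.43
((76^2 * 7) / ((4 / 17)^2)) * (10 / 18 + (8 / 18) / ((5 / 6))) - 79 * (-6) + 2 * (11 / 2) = 35806672 / 45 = 795703.82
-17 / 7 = -2.43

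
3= 3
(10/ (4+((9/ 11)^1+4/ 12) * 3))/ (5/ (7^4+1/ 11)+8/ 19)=3.17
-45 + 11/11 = -44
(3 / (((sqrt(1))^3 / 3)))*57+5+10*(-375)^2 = 1406768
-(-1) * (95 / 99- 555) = -54850 / 99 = -554.04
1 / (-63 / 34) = -34 / 63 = -0.54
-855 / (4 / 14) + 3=-5979 / 2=-2989.50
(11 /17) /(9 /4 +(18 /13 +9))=572 /11169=0.05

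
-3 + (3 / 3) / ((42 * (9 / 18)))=-62 / 21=-2.95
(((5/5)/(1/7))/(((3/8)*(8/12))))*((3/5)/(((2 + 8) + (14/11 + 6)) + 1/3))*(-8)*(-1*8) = 25344/415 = 61.07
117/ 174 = 39/ 58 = 0.67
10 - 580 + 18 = -552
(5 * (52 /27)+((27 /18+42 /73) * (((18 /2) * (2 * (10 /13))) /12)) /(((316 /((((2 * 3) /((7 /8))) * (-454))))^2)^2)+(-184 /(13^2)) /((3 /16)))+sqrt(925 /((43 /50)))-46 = 25 * sqrt(3182) /43+701369067001137178058 /31151133507476619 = 22547.84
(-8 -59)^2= 4489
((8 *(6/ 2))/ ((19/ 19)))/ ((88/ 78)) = 234/ 11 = 21.27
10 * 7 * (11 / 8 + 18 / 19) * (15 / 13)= 185325 / 988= 187.58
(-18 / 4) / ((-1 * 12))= 3 / 8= 0.38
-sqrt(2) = -1.41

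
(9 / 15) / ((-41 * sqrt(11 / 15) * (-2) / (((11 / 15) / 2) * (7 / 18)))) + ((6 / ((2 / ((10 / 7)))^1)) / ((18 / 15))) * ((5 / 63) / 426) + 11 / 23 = 7 * sqrt(165) / 73800 + 2069401 / 4320918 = 0.48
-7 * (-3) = 21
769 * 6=4614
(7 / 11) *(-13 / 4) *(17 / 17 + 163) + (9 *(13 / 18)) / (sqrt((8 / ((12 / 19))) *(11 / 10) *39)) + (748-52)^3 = sqrt(13585) / 418 + 3708685165 / 11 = 337153197.10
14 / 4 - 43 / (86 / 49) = -21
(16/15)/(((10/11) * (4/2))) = 44/75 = 0.59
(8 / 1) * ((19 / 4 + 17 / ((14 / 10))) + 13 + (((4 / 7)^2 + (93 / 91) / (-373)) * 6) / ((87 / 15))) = 241.82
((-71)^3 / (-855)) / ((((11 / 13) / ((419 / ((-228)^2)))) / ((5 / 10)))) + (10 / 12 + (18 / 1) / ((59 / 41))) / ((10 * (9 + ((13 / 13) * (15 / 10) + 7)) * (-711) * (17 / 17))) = 1.99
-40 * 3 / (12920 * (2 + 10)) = -0.00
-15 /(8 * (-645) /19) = 19 /344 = 0.06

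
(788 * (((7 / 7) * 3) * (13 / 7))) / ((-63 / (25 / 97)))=-256100 / 14259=-17.96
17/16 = 1.06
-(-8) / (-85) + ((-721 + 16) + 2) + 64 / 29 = -1727687 / 2465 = -700.89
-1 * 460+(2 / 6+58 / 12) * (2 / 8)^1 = -11009 / 24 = -458.71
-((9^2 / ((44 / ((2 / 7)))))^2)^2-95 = -53475669041 / 562448656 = -95.08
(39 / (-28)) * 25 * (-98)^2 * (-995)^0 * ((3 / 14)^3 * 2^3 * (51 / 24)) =-447525 / 8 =-55940.62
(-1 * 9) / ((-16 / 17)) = 153 / 16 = 9.56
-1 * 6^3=-216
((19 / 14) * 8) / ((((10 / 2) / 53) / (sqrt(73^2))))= 294044 / 35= 8401.26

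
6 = 6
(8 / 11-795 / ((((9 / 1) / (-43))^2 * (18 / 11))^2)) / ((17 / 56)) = -16881994164154 / 33126489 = -509622.20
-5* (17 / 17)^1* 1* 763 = -3815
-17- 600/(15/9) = -377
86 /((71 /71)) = 86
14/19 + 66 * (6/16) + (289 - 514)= -15163/76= -199.51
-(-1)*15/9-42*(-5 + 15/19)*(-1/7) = -1345/57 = -23.60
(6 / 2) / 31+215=6668 / 31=215.10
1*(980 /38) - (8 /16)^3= 3901 /152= 25.66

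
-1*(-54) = 54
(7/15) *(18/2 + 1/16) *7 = 1421/48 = 29.60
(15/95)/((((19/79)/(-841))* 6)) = -66439/722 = -92.02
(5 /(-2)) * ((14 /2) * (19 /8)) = -665 /16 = -41.56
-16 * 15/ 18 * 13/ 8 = -65/ 3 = -21.67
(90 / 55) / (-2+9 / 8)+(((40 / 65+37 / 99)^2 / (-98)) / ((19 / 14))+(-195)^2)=440862249908 / 11594583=38023.12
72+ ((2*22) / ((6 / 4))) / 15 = 3328 / 45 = 73.96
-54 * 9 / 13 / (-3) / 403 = 162 / 5239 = 0.03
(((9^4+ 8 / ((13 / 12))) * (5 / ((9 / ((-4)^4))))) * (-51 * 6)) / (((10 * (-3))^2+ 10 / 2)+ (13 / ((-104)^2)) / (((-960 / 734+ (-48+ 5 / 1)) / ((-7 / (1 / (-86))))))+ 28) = -276242186158080 / 901605563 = -306389.18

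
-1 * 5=-5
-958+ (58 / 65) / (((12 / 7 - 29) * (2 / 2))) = -958.03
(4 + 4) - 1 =7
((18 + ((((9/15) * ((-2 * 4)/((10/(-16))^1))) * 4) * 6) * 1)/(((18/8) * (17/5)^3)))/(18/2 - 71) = -0.04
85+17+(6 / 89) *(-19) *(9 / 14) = 63033 / 623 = 101.18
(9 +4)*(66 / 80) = 429 / 40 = 10.72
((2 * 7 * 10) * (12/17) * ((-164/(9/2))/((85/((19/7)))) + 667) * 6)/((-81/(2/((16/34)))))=-28524424/1377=-20714.90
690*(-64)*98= -4327680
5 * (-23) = -115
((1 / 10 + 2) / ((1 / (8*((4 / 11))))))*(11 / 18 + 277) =279832 / 165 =1695.95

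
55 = 55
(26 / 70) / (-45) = -13 / 1575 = -0.01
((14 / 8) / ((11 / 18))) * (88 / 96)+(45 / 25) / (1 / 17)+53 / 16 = 2923 / 80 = 36.54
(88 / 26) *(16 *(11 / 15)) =7744 / 195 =39.71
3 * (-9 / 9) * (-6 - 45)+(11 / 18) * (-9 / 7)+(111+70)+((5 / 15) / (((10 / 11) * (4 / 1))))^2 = 33588847 / 100800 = 333.22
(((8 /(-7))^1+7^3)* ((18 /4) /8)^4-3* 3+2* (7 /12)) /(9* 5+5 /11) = 399528217 /688128000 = 0.58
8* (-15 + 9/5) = -528/5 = -105.60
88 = 88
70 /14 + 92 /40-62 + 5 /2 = -261 /5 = -52.20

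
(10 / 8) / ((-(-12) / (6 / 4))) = 5 / 32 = 0.16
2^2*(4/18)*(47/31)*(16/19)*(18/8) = 1504/589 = 2.55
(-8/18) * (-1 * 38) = 152/9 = 16.89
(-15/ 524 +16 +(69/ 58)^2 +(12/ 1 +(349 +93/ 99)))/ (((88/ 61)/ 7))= 588873176003/ 319936584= 1840.59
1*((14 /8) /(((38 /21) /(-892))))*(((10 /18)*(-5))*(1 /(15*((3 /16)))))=437080 /513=852.01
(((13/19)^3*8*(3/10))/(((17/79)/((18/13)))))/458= 1441908/133510435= 0.01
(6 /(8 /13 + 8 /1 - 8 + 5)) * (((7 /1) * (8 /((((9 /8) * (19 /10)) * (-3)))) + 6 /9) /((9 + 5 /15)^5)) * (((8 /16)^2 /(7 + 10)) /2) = -0.00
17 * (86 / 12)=731 / 6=121.83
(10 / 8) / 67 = 5 / 268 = 0.02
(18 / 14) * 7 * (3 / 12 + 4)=153 / 4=38.25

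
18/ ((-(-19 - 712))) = 18/ 731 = 0.02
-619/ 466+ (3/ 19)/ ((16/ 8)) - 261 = -1160978/ 4427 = -262.25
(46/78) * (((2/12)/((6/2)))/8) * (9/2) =23/1248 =0.02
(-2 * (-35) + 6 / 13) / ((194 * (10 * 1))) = 229 / 6305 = 0.04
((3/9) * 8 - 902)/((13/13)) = -2698/3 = -899.33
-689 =-689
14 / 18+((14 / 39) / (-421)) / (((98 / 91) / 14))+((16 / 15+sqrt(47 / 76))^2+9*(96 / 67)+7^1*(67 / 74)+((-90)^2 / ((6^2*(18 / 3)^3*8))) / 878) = 16*sqrt(893) / 285+5454516687372067 / 250708599907200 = 23.43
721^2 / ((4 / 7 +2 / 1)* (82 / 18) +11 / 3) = 10916661 / 323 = 33797.71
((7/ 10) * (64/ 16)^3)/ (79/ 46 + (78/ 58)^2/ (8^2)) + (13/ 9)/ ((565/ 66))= 94623177938/ 3662947545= 25.83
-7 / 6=-1.17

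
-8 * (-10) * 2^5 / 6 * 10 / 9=12800 / 27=474.07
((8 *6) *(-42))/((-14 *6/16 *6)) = 64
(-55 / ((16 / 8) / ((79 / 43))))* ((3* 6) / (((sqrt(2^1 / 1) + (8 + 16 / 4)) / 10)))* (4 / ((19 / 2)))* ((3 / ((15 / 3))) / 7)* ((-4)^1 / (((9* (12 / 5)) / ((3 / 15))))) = 417120 / 406049 - 34760* sqrt(2) / 406049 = 0.91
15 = 15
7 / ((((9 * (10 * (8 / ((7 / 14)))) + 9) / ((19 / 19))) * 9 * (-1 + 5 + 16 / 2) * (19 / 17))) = 0.00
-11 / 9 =-1.22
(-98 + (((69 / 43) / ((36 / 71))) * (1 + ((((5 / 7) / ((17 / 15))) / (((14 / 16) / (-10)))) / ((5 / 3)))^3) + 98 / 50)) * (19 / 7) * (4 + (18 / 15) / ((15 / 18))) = -98695090519366946 / 19189066614375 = -5143.30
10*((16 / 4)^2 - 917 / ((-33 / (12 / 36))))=25010 / 99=252.63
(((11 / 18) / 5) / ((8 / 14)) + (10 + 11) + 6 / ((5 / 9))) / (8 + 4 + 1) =2305 / 936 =2.46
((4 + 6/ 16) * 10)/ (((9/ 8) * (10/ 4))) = 140/ 9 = 15.56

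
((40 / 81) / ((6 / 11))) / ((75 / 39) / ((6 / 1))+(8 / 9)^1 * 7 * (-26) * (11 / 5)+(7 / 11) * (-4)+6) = -314600 / 122363757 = -0.00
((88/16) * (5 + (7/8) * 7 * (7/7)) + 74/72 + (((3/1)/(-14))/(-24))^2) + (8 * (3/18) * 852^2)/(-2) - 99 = -54638591495/112896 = -483972.78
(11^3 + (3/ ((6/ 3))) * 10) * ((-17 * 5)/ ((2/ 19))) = -1086895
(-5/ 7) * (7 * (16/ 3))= -26.67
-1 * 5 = -5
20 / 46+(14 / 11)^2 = 5718 / 2783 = 2.05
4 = 4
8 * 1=8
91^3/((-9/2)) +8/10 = -7535674/45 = -167459.42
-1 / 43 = -0.02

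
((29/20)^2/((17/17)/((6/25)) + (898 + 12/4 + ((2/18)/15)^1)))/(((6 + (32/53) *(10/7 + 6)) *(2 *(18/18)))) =8424297/76056346400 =0.00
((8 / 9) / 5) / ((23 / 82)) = 0.63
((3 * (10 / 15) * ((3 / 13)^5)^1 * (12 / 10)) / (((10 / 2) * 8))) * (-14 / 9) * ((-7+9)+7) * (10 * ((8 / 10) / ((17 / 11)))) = -449064 / 157799525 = -0.00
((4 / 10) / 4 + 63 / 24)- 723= -28811 / 40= -720.28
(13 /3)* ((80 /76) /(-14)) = -130 /399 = -0.33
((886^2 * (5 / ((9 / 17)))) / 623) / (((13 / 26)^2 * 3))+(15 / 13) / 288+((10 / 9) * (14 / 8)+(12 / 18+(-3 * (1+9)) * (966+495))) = -195653869261 / 6997536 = -27960.39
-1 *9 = -9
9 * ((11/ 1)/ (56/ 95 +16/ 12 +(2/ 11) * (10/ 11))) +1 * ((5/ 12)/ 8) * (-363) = 8210455/ 288032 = 28.51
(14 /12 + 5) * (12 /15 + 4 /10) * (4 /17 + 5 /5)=777 /85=9.14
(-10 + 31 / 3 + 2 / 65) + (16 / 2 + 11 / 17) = 29872 / 3315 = 9.01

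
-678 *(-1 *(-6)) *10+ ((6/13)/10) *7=-2644179/65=-40679.68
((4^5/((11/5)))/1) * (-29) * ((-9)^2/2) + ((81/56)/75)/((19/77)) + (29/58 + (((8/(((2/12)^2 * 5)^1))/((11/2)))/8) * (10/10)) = -22850993113/41800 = -546674.48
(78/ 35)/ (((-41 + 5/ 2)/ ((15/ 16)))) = -117/ 2156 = -0.05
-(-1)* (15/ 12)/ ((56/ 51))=255/ 224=1.14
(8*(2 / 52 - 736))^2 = 5858371600 / 169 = 34664920.71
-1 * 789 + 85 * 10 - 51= 10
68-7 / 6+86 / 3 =191 / 2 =95.50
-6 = -6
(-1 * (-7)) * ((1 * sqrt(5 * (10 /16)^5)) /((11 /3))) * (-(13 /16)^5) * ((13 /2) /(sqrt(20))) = -2534074725 * sqrt(10) /11811160064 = -0.68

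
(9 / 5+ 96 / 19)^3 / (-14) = -39413493 / 1714750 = -22.98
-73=-73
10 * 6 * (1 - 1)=0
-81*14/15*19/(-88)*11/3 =1197/20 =59.85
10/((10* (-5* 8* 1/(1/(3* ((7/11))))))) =-11/840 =-0.01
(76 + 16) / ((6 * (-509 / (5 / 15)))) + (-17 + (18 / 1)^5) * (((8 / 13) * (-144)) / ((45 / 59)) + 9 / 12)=-259793522372663 / 1191060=-218119592.94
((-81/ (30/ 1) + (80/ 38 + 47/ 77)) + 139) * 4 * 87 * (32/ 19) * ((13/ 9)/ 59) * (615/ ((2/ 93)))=93554819081568/ 1640023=57044821.37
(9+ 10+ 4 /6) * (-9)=-177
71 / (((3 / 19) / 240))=107920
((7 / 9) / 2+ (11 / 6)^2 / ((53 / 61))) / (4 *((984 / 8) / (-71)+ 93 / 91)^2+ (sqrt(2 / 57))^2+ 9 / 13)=6442724137577 / 4155826796868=1.55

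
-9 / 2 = -4.50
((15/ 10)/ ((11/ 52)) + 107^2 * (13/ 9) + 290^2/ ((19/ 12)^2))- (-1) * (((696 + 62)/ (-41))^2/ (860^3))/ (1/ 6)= 239264469421337740097/ 4776562631313000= 50091.35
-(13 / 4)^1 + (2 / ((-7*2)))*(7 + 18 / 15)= -619 / 140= -4.42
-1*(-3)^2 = -9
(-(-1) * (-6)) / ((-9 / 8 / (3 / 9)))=16 / 9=1.78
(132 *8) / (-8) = -132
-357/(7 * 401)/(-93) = 17/12431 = 0.00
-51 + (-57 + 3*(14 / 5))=-498 / 5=-99.60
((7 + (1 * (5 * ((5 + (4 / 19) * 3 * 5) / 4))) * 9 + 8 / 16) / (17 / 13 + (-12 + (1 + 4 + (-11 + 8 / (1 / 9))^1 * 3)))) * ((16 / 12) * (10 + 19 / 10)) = 778141 / 87590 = 8.88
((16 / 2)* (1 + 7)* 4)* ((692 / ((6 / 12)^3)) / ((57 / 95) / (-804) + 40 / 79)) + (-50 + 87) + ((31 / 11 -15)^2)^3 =575635655933264893 / 94815716281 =6071099.59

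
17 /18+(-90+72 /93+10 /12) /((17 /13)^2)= -4091642 /80631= -50.75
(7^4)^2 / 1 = 5764801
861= 861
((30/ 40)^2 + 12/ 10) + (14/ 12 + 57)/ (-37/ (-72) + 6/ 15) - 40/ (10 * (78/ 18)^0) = 1616309/ 26320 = 61.41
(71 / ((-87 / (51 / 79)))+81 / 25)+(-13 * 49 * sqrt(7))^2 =162683091721 / 57275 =2840385.71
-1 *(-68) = 68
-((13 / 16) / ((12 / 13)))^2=-28561 / 36864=-0.77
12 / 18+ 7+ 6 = 41 / 3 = 13.67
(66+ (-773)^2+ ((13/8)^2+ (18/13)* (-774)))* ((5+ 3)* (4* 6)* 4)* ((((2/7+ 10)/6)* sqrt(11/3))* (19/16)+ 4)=28289646573* sqrt(33)/91+ 23822860272/13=3618369987.81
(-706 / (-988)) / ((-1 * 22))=-353 / 10868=-0.03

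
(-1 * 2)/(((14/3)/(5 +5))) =-30/7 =-4.29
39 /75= 13 /25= 0.52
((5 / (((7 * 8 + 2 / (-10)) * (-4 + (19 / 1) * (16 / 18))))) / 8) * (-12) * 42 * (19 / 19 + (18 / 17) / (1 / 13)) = -395325 / 61132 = -6.47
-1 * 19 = -19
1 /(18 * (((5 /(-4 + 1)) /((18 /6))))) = -1 /10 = -0.10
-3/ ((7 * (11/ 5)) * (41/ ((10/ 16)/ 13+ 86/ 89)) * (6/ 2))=-1145/ 712712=-0.00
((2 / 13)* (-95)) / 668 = -95 / 4342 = -0.02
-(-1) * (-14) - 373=-387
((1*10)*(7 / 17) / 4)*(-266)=-4655 / 17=-273.82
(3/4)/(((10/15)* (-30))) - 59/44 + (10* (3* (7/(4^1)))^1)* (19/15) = 57307/880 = 65.12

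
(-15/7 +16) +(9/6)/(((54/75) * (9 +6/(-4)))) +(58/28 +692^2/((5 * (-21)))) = -1431487/315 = -4544.40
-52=-52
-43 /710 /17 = -0.00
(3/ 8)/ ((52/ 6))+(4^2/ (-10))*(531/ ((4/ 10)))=-441783/ 208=-2123.96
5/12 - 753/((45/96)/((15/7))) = -289117/84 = -3441.87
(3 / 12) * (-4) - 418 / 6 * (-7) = 1460 / 3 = 486.67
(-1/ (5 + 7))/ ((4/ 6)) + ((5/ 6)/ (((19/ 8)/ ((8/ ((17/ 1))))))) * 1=311/ 7752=0.04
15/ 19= 0.79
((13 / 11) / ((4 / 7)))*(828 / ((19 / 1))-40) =1547 / 209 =7.40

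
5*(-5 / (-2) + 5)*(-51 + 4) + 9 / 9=-3523 / 2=-1761.50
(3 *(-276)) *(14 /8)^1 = -1449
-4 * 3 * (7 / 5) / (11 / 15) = -252 / 11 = -22.91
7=7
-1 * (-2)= 2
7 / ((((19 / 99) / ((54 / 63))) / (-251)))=-149094 / 19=-7847.05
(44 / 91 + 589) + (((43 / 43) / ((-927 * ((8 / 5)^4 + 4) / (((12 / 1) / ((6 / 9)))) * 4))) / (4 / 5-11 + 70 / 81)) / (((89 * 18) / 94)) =24527744375411337 / 41608872121544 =589.48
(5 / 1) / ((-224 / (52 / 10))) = -0.12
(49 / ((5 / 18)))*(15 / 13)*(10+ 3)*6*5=79380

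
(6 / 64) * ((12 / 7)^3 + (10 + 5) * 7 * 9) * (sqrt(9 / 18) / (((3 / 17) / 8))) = 5539671 * sqrt(2) / 2744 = 2855.06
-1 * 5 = -5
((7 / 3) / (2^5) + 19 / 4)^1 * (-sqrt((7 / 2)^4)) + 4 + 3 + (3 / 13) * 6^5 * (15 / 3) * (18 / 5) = 160983149 / 4992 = 32248.23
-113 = -113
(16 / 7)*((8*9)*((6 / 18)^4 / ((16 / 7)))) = 0.89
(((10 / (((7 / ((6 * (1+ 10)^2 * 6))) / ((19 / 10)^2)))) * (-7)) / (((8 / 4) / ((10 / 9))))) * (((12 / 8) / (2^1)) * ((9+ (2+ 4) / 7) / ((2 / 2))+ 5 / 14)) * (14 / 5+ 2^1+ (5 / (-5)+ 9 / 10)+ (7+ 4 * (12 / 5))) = -3991438737 / 280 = -14255138.35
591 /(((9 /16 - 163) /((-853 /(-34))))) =-91.28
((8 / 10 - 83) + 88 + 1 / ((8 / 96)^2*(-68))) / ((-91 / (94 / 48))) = -14711 / 185640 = -0.08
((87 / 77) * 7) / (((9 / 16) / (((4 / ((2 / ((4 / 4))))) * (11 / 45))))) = 928 / 135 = 6.87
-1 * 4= -4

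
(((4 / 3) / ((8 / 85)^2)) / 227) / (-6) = -0.11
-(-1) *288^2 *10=829440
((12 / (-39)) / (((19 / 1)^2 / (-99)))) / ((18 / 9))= 198 / 4693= 0.04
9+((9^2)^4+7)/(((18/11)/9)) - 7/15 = 3551355188/15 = 236757012.53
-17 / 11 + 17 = 170 / 11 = 15.45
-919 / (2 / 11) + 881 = -8347 / 2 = -4173.50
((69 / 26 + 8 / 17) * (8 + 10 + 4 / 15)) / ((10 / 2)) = 189197 / 16575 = 11.41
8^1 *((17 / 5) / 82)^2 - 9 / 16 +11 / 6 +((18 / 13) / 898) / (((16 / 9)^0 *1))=15143391953 / 11774396400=1.29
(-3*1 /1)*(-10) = 30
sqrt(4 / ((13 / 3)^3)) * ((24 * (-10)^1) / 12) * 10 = -1200 * sqrt(39) / 169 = -44.34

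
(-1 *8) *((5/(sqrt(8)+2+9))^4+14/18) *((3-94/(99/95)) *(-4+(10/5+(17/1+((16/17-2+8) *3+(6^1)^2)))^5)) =34317160588999014175335692032/22918889747890323-17613007465266427861320000 *sqrt(2)/231503936847377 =1389736330609.41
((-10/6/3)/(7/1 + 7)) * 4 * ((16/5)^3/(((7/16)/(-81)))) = 1179648/1225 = 962.98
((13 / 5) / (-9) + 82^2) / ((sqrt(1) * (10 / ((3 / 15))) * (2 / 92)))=6959041 / 1125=6185.81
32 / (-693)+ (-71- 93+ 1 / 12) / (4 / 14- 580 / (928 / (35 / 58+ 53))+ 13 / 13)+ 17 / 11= 477674045 / 72514827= 6.59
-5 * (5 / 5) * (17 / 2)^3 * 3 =-73695 / 8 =-9211.88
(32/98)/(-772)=-0.00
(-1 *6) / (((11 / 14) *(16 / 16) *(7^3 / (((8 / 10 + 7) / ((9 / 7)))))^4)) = -114244 / 152870169375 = -0.00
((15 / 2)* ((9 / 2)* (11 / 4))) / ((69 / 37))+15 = 23835 / 368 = 64.77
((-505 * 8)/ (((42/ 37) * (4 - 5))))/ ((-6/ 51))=-635290/ 21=-30251.90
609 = 609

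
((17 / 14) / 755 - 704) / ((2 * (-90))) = 826807 / 211400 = 3.91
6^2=36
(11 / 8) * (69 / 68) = 759 / 544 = 1.40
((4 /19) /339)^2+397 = 16470132973 /41486481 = 397.00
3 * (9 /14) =27 /14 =1.93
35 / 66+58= 3863 / 66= 58.53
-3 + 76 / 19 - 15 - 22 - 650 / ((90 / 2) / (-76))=9556 / 9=1061.78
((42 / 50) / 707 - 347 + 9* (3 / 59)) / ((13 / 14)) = -373.20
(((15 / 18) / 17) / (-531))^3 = -125 / 158885431779528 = -0.00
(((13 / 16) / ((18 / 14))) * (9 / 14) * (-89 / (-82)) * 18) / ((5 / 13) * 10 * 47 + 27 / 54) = 45123 / 1030576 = 0.04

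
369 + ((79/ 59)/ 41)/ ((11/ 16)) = 9819985/ 26609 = 369.05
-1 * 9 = -9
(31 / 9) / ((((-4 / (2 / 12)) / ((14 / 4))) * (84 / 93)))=-961 / 1728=-0.56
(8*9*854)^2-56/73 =275996512456/73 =3780774143.23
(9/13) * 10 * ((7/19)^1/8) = 315/988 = 0.32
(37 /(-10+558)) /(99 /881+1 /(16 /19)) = 130388 /2510251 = 0.05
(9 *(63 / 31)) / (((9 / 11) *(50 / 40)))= 17.88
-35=-35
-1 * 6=-6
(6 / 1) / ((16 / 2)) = 3 / 4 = 0.75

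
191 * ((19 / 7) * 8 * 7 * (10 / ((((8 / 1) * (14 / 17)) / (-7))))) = -308465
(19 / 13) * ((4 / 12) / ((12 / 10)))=95 / 234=0.41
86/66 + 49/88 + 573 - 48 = 139091/264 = 526.86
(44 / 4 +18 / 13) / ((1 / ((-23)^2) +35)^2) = 45054401 / 4456949328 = 0.01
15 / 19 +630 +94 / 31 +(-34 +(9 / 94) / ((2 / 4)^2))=16615467 / 27683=600.20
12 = 12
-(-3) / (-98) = -3 / 98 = -0.03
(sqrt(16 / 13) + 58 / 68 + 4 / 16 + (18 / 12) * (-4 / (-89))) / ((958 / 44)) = 88 * sqrt(13) / 6227 + 77913 / 1449454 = 0.10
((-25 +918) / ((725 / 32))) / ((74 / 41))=585808 / 26825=21.84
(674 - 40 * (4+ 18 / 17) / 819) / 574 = 4690331 / 3995901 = 1.17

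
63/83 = 0.76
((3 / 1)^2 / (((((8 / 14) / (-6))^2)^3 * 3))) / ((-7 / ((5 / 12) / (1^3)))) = -61261515 / 256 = -239302.79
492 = 492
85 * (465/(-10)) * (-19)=150195/2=75097.50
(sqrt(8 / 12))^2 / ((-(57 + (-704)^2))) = -2 / 1487019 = -0.00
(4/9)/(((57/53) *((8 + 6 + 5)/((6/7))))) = 424/22743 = 0.02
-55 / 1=-55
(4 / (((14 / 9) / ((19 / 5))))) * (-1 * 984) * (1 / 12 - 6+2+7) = -1037628 / 35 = -29646.51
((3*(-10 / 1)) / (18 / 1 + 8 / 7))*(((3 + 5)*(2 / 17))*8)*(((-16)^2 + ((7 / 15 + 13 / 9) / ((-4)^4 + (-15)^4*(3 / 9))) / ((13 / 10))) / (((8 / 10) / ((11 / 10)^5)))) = -578455764782588 / 95122018875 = -6081.20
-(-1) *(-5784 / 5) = -5784 / 5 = -1156.80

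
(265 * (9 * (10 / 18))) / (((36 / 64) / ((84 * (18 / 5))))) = 712320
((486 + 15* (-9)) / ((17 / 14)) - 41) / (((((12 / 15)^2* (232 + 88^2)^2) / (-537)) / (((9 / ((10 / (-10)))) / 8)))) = 509519025 / 138429669376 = 0.00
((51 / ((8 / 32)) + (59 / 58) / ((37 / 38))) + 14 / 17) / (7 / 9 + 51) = 33797187 / 8500306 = 3.98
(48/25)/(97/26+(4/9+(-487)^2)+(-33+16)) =11232/1387363625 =0.00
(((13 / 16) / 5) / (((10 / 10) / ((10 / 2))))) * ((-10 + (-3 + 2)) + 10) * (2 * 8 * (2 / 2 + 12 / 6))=-39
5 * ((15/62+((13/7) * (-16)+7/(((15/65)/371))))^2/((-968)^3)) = -1067830512189005/1537616534243328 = -0.69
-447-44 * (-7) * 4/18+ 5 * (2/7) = -23759/63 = -377.13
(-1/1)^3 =-1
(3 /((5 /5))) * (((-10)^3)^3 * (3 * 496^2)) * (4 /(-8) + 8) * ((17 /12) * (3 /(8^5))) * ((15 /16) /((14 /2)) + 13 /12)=-587270478515625 /224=-2621743207659.04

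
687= 687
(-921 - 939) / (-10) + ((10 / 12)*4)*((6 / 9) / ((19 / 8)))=31966 / 171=186.94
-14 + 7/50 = -693/50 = -13.86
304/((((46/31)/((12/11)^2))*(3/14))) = 3166464/2783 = 1137.79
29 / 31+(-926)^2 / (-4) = -6645410 / 31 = -214368.06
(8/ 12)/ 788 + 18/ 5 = 21281/ 5910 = 3.60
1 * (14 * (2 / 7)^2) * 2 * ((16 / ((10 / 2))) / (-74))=-128 / 1295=-0.10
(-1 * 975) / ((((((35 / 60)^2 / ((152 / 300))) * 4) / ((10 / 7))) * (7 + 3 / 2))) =-355680 / 5831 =-61.00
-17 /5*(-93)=1581 /5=316.20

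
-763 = -763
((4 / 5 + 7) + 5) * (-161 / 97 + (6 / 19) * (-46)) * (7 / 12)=-3341072 / 27645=-120.86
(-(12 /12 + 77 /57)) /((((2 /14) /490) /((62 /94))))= -14248220 /2679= -5318.48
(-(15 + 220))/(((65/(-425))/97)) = 1937575/13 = 149044.23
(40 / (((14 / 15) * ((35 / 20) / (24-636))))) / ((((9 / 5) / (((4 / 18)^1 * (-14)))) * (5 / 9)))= 326400 / 7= 46628.57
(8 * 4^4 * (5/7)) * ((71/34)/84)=90880/2499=36.37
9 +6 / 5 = 51 / 5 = 10.20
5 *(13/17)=65/17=3.82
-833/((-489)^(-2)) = -199187793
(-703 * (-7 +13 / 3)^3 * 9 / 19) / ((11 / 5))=94720 / 33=2870.30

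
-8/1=-8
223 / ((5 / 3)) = 669 / 5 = 133.80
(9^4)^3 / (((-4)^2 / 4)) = 282429536481 / 4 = 70607384120.25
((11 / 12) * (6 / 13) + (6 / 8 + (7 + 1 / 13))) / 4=2.06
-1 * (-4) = 4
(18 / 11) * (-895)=-16110 / 11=-1464.55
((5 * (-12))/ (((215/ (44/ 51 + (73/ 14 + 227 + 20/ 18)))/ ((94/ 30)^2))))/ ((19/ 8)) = -17729646064/ 65625525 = -270.16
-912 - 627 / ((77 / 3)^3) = -37852275 / 41503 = -912.04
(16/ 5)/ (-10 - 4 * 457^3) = -8/ 954439955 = -0.00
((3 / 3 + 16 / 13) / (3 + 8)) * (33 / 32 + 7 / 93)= 95497 / 425568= 0.22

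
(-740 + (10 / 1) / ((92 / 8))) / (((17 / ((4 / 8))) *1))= -500 / 23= -21.74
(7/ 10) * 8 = 28/ 5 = 5.60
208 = 208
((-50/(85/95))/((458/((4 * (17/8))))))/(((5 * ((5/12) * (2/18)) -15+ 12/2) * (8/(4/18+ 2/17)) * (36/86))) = 265525/22120026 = 0.01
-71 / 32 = -2.22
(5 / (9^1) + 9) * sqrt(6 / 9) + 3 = 3 + 86 * sqrt(6) / 27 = 10.80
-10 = -10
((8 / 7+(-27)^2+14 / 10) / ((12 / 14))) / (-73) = -12802 / 1095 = -11.69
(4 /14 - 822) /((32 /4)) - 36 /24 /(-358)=-514783 /5012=-102.71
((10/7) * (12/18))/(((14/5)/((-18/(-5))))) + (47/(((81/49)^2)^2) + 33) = 40.52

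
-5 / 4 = -1.25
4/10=2/5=0.40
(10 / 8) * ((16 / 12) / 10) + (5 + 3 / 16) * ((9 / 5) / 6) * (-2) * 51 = -38057 / 240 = -158.57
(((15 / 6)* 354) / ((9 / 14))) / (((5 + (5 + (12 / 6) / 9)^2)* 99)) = 6195 / 14377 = 0.43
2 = 2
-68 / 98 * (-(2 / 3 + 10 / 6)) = 34 / 21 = 1.62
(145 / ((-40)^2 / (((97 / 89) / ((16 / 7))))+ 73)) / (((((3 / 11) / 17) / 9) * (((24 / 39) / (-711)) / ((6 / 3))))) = -54824.77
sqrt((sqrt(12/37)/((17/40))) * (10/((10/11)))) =4 * 3^(1/4) * 37^(3/4) * sqrt(935)/629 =3.84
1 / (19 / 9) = 9 / 19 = 0.47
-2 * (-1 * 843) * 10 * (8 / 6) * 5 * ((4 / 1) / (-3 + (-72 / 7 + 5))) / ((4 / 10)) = -3934000 / 29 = -135655.17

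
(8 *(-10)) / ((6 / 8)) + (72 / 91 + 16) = -24536 / 273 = -89.88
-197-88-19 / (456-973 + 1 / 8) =-1178323 / 4135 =-284.96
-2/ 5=-0.40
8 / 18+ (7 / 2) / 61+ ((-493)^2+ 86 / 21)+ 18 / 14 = 1868119829 / 7686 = 243054.88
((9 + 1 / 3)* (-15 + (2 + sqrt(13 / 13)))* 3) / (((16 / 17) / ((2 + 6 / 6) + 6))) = -3213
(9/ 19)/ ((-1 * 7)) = -9/ 133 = -0.07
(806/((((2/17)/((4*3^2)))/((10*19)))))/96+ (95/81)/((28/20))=1107089245/2268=488134.59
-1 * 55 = -55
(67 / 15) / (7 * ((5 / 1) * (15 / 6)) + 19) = 134 / 3195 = 0.04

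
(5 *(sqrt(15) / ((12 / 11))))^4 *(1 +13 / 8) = 1601359375 / 6144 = 260637.92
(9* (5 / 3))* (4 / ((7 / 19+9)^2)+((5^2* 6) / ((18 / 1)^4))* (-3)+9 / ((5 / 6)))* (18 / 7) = 2504081323 / 5988276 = 418.16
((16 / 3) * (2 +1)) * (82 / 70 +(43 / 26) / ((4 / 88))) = 273408 / 455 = 600.90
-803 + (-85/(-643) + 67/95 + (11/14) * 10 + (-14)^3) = -1512961698/427595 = -3538.31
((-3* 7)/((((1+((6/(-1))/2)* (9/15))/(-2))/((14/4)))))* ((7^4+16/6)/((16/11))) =-19433645/64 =-303650.70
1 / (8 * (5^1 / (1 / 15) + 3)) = 0.00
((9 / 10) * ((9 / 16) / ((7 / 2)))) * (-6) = -243 / 280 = -0.87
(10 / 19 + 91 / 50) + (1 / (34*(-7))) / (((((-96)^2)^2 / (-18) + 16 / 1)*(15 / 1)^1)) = 3754821007823 / 1600305050400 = 2.35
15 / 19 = 0.79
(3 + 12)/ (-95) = -3/ 19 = -0.16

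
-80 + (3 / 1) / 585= -15599 / 195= -79.99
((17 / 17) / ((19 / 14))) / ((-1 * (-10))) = 7 / 95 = 0.07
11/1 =11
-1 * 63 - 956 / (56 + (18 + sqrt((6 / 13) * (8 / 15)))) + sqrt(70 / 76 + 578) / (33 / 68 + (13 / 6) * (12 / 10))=-6755393 / 88981 + 956 * sqrt(65) / 88981 + 170 * sqrt(835962) / 19931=-68.03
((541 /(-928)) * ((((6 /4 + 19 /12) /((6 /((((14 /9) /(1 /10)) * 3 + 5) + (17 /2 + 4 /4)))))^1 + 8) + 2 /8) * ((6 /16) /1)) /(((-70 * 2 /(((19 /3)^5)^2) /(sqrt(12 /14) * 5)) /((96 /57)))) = 427531834976677111 * sqrt(42) /55235851776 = 50161677.13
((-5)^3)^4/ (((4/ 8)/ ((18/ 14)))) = 4394531250/ 7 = 627790178.57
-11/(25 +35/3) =-3/10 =-0.30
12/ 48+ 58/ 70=151/ 140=1.08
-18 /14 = -9 /7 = -1.29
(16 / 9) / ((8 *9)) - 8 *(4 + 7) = -7126 / 81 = -87.98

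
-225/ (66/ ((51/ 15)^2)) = -867/ 22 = -39.41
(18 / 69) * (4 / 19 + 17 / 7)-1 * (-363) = 363.69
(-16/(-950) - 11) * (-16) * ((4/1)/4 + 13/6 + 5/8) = 666.31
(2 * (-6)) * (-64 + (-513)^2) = -3157260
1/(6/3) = 0.50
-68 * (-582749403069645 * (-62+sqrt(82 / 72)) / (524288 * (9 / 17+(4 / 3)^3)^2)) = -64702017622737067835115 / 116101021696+695720619599323310055 * sqrt(41) / 464404086784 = -547698205436.79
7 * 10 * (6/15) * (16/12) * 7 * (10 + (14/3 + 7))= 50960/9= 5662.22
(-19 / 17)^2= 361 / 289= 1.25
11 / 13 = 0.85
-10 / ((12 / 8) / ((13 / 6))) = -130 / 9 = -14.44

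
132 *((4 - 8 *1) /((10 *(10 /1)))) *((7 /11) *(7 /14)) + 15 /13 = -171 /325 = -0.53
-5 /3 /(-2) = 5 /6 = 0.83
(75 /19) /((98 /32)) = 1200 /931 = 1.29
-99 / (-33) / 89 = 3 / 89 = 0.03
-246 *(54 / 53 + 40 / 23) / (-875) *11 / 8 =2274393 / 2133250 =1.07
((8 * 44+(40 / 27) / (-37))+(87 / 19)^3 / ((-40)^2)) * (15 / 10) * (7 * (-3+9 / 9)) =-27015412757879 / 3654475200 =-7392.42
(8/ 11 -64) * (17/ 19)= -11832/ 209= -56.61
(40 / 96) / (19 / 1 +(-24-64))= -5 / 828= -0.01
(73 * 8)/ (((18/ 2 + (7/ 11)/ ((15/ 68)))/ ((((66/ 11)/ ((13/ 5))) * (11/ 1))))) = 31798800/ 25493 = 1247.35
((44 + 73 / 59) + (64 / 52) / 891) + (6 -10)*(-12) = 93.24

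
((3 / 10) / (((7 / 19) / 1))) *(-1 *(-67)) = 3819 / 70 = 54.56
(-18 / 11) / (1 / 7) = -126 / 11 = -11.45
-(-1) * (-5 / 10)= -1 / 2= -0.50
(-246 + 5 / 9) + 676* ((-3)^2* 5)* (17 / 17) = 271571 / 9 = 30174.56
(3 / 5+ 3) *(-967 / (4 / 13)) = -113139 / 10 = -11313.90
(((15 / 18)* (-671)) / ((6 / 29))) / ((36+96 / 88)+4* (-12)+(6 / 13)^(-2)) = 434.88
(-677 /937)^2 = 0.52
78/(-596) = -39/298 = -0.13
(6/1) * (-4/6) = -4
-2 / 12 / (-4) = 0.04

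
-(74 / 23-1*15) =11.78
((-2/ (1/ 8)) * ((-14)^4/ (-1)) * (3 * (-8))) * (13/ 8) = -23971584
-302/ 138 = -151/ 69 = -2.19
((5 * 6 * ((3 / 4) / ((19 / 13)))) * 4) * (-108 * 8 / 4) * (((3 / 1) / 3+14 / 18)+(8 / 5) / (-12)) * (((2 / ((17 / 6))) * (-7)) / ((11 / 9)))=314181504 / 3553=88427.10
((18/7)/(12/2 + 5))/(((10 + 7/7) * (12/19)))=57/1694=0.03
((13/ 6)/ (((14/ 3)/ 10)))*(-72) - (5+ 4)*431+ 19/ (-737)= -4213.31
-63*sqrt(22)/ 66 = -21*sqrt(22)/ 22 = -4.48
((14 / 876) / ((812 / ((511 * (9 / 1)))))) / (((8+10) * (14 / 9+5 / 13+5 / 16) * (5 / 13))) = 3549 / 611465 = 0.01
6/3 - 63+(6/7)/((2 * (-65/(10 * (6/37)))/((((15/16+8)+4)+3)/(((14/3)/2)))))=-5757721/94276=-61.07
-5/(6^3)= -5/216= -0.02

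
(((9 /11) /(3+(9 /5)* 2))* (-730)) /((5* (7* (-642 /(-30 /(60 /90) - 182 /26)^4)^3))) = 35667526841870330101760 /9338502789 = 3819405278101.30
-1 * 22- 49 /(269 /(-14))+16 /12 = -14620 /807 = -18.12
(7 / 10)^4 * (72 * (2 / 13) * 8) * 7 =148.94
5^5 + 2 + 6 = 3133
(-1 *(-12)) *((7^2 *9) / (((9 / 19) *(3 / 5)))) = 18620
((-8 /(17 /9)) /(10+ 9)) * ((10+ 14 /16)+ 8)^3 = -30986559 /20672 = -1498.96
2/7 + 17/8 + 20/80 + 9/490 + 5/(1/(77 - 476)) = -3904949/1960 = -1992.32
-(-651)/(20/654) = 212877/10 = 21287.70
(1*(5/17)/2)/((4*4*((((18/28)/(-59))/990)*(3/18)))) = -340725/68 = -5010.66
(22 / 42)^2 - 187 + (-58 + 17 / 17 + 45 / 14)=-212131 / 882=-240.51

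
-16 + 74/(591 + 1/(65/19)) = -305067/19217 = -15.87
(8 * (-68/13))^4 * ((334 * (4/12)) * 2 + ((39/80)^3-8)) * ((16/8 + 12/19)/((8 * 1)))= 1763460827814208/8139885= 216644440.04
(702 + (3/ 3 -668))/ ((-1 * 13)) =-35/ 13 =-2.69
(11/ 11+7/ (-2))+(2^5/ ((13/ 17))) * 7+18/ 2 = 7785/ 26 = 299.42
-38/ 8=-19/ 4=-4.75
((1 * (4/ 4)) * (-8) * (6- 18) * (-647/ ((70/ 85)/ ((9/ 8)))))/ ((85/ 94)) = -3284172/ 35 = -93833.49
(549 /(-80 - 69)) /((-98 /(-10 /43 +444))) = 748287 /44849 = 16.68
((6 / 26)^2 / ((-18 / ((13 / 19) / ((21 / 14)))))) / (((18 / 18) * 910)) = -1 / 674310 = -0.00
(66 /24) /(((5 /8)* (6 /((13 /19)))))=143 /285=0.50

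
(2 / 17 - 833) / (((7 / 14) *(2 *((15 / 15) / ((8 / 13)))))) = -113272 / 221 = -512.54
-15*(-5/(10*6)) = 1.25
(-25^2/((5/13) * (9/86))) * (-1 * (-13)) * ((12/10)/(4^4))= -181675/192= -946.22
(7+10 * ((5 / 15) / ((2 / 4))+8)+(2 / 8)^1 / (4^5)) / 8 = 1150979 / 98304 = 11.71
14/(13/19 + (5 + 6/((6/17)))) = 266/431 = 0.62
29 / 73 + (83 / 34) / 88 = 92827 / 218416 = 0.43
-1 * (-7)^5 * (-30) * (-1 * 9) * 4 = 18151560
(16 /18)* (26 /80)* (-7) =-91 /45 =-2.02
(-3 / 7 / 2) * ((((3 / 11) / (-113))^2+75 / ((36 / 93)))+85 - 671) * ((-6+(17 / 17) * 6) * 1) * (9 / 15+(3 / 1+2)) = 0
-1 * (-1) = 1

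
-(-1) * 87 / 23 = 87 / 23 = 3.78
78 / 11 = 7.09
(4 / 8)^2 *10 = 5 / 2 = 2.50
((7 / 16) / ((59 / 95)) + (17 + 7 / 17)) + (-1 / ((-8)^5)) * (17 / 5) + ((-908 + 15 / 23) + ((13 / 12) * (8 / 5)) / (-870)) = -4386064721063131 / 4932410572800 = -889.23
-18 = -18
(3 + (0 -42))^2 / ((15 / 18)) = 9126 / 5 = 1825.20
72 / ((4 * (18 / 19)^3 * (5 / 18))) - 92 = -1421 / 90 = -15.79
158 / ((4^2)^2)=79 / 128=0.62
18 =18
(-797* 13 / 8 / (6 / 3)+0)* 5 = -51805 / 16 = -3237.81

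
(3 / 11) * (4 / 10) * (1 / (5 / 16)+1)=126 / 275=0.46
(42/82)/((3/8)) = 56/41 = 1.37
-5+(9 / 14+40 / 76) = -1019 / 266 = -3.83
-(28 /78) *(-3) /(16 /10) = 35 /52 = 0.67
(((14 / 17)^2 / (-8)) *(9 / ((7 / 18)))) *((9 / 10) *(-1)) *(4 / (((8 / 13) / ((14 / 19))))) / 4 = 464373 / 219640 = 2.11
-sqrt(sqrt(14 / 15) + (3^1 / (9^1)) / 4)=-sqrt(75 + 60*sqrt(210)) / 30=-1.02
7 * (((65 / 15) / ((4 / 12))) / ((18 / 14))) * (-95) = -60515 / 9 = -6723.89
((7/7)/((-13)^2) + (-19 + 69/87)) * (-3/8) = 267609/39208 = 6.83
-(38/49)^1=-38/49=-0.78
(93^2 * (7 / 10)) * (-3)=-181629 / 10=-18162.90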